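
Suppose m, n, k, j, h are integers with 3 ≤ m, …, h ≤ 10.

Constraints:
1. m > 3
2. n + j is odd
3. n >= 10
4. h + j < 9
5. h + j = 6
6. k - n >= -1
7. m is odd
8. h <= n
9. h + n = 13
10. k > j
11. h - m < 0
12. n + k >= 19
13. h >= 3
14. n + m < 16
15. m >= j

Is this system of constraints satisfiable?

Setting (m, n, k, j, h) = (5, 10, 10, 3, 3) satisfies everything: constraint 4: h + j = 6; constraint 5: h + j = 6; constraint 6: k - n = 0, and the others follow.

Satisfiable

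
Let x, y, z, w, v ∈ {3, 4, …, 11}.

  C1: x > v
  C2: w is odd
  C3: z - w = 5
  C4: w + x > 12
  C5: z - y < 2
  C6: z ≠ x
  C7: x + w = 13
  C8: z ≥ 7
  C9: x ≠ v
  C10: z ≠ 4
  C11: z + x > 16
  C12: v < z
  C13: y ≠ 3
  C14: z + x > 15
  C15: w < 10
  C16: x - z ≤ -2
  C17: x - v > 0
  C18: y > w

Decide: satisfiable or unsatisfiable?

Satisfiable

Take x = 8, y = 11, z = 10, w = 5, v = 5. Then constraint 3: z - w = 5; constraint 4: w + x = 13, and every other listed constraint is also met.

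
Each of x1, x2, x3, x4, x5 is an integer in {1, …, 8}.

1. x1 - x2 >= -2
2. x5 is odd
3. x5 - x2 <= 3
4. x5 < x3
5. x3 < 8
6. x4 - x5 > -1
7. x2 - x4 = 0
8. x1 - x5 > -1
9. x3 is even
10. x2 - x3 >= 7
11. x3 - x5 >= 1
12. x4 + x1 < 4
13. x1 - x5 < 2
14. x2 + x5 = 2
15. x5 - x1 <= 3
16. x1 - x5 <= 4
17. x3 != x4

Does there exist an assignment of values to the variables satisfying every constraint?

Constraints 1, 10, 11, and 16 give x3 − x5 ≥ 1, x5 − x1 ≥ -4, x1 − x2 ≥ -2, x2 − x3 ≥ 7.
Adding all 4 inequalities: the left sides telescope to 0, and the right sides sum to 1 + (-4) + (-2) + 7 = 2. So 0 ≥ 2, which is false.

Unsatisfiable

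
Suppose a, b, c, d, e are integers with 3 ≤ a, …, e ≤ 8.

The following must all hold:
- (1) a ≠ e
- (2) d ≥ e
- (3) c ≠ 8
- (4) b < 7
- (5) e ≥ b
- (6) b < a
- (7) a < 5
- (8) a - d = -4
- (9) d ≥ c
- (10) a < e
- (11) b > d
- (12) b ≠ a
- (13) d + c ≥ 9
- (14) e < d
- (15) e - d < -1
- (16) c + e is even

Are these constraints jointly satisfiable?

Unsatisfiable

Constraints 6, 10, 11, and 14 give b < a, a < e, e < d, d < b. Chaining: b < a < e < d < b, which forces b < b — impossible.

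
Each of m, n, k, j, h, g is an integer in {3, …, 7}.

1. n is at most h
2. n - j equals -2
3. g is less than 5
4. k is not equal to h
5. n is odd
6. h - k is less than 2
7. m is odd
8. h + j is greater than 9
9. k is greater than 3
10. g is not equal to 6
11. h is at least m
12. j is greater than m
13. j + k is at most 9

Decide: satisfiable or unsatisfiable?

The assignment m = 3, n = 3, k = 4, j = 5, h = 5, g = 4 works:
  constraint 2 holds since n - j = -2.
  constraint 6 holds since h - k = 1.
  constraint 8 holds since h + j = 10.
The rest check out directly.

Satisfiable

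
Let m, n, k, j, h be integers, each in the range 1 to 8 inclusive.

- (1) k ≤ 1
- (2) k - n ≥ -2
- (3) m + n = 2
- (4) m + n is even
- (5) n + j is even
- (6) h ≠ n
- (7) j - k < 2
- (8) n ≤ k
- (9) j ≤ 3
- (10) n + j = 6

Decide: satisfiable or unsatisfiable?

Unsatisfiable

From constraints 1 and 8: n ≤ k ≤ 1. From constraint 9: j ≤ 3. Hence n + j ≤ 4. But constraint 10 requires n + j = 6, and 6 > 4. Contradiction.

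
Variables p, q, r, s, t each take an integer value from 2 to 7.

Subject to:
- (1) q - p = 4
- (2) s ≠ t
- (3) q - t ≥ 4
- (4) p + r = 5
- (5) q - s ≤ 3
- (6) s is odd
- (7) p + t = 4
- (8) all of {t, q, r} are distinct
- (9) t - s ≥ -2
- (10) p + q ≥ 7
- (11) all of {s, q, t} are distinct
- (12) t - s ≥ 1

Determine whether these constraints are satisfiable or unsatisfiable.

Constraints 3, 5, and 12 give q − t ≥ 4, t − s ≥ 1, s − q ≥ -3.
Adding all 3 inequalities: the left sides telescope to 0, and the right sides sum to 4 + 1 + (-3) = 2. So 0 ≥ 2, which is false.

Unsatisfiable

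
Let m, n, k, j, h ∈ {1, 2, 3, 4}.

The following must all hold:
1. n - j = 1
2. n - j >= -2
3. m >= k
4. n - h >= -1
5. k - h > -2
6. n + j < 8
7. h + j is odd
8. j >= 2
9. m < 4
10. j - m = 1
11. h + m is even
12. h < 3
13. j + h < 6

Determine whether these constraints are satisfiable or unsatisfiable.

Take m = 1, n = 3, k = 1, j = 2, h = 1. Then constraint 1: n - j = 1; constraint 2: n - j = 1, and every other listed constraint is also met.

Satisfiable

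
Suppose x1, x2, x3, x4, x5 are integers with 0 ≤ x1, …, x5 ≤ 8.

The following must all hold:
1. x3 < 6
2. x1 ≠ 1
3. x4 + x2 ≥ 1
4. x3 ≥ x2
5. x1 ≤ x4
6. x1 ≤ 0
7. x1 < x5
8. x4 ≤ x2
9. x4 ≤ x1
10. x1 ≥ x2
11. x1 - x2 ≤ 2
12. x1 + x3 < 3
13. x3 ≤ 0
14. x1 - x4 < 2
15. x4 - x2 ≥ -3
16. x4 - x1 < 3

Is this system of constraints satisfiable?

From constraints 6 and 9: x4 ≤ x1 ≤ 0. From constraints 4 and 13: x2 ≤ x3 ≤ 0. Hence x4 + x2 ≤ 0. But constraint 3 requires x4 + x2 ≥ 1, and 1 > 0. Contradiction.

Unsatisfiable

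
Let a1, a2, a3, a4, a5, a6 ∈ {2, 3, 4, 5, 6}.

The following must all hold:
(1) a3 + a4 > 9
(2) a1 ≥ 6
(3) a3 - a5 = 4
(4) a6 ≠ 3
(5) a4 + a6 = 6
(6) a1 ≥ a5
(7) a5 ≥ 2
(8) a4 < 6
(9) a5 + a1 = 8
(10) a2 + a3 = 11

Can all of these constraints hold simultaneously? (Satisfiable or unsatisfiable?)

Satisfiable

One satisfying assignment is a1 = 6, a2 = 5, a3 = 6, a4 = 4, a5 = 2, a6 = 2.
For the less obvious constraints — constraint 1: a3 + a4 = 10; constraint 3: a3 - a5 = 4; constraint 5: a4 + a6 = 6 — and the others hold by inspection.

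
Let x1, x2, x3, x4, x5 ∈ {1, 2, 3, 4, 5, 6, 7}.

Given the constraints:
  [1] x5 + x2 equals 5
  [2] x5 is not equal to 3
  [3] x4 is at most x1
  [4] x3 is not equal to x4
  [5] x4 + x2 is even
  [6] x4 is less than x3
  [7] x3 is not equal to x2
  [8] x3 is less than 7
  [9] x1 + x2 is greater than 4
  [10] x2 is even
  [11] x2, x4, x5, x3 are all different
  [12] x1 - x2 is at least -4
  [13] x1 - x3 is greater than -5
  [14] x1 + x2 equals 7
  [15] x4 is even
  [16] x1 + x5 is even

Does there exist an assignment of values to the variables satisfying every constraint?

Satisfiable

Try x1 = 3, x2 = 4, x3 = 6, x4 = 2, x5 = 1.
Check constraint 1: x5 + x2 = 5; constraint 9: x1 + x2 = 7; constraint 12: x1 - x2 = -1. The remaining constraints are straightforward to verify.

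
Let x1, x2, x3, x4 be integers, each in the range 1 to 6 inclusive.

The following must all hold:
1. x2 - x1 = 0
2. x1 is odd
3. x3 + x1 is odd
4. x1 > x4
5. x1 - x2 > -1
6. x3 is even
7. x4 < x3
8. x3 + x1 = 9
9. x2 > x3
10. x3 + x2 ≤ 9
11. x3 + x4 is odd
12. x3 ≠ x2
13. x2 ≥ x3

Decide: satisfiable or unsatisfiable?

Satisfiable

Take x1 = 5, x2 = 5, x3 = 4, x4 = 1. Then constraint 1: x2 - x1 = 0; constraint 5: x1 - x2 = 0, and every other listed constraint is also met.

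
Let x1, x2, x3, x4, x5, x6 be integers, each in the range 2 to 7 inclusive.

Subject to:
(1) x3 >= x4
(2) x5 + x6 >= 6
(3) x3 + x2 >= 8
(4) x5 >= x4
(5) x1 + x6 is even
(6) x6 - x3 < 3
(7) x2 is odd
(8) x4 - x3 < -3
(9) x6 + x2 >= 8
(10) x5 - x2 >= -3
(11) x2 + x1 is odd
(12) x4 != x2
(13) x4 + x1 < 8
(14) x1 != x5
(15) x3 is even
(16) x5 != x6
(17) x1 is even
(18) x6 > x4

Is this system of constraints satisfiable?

Satisfiable

One satisfying assignment is x1 = 4, x2 = 5, x3 = 6, x4 = 2, x5 = 2, x6 = 6.
For the less obvious constraints — constraint 2: x5 + x6 = 8; constraint 3: x3 + x2 = 11 — and the others hold by inspection.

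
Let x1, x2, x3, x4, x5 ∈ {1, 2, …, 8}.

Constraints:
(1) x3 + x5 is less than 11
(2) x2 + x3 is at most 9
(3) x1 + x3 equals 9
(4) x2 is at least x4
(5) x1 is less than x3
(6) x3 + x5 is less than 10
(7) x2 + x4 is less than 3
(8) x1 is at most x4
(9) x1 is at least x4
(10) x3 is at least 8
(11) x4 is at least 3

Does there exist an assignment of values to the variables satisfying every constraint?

Unsatisfiable

From constraints 4 and 11: x2 ≥ x4 ≥ 3. From constraint 10: x3 ≥ 8. Hence x2 + x3 ≥ 11. But constraint 2 requires x2 + x3 ≤ 9, and 9 < 11. Contradiction.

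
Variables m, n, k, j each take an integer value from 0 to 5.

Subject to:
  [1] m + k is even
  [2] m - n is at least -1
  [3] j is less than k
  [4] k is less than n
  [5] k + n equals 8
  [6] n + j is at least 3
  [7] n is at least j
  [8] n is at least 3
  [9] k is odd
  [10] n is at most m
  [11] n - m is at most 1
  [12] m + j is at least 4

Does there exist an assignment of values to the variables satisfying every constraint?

One satisfying assignment is m = 5, n = 5, k = 3, j = 1.
For the less obvious constraints — constraint 2: m - n = 0; constraint 5: k + n = 8 — and the others hold by inspection.

Satisfiable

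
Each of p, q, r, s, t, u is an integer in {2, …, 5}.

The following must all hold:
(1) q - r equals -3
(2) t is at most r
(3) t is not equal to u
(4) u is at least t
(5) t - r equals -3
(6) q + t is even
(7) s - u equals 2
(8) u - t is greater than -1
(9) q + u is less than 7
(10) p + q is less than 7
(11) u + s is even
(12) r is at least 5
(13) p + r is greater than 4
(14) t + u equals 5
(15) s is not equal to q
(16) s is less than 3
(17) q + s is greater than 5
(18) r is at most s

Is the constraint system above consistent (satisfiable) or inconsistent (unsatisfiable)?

Unsatisfiable

From constraints 12 and 18: s ≥ r and r ≥ 5, so s ≥ 5. From constraint 16: s ≤ 2. But 2 < 5, so no value of s works.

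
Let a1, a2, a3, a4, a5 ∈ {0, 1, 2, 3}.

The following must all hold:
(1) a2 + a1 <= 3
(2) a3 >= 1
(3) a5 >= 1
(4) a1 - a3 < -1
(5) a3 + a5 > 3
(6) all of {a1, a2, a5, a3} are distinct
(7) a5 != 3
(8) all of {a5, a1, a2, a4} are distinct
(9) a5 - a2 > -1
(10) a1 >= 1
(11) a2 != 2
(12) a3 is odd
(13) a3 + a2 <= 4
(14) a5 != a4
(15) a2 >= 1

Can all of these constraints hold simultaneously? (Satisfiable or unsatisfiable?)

Constraints 2, 3, 10, and 15 confine each of a1, a2, a5, a3 to the 3 values {1, …, 3} (the domain already gives each ≤ 3).
Constraint 6 requires all 4 of them to be distinct, but only 3 values are available — impossible by the pigeonhole principle.

Unsatisfiable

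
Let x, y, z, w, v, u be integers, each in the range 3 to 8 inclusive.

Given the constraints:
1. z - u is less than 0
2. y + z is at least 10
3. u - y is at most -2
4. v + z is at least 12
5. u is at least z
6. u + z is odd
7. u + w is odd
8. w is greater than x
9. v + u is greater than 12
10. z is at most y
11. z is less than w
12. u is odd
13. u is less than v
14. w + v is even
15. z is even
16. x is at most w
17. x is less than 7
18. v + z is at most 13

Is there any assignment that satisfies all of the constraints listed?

Satisfiable

Take x = 4, y = 7, z = 4, w = 8, v = 8, u = 5. Then constraint 1: z - u = -1; constraint 2: y + z = 11, and every other listed constraint is also met.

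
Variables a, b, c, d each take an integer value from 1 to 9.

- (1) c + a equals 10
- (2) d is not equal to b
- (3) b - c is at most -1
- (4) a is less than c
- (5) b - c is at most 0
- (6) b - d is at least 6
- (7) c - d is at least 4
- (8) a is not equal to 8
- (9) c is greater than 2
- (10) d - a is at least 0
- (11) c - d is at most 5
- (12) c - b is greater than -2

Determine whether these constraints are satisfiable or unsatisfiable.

Unsatisfiable

Constraints 3, 6, and 11 give c − b ≥ 1, b − d ≥ 6, d − c ≥ -5.
Adding all 3 inequalities: the left sides telescope to 0, and the right sides sum to 1 + 6 + (-5) = 2. So 0 ≥ 2, which is false.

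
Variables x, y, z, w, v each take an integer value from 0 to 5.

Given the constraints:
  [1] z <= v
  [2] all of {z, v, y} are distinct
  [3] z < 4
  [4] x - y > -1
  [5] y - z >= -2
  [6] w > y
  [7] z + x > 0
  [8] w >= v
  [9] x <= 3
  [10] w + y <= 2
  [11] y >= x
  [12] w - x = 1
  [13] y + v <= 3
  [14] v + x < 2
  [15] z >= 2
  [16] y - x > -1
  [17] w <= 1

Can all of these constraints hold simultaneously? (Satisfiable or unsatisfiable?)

Unsatisfiable

From constraints 1 and 15: v ≥ z and z ≥ 2, so v ≥ 2. From constraints 8 and 17: v ≤ w and w ≤ 1, so v ≤ 1. But 1 < 2, so no value of v works.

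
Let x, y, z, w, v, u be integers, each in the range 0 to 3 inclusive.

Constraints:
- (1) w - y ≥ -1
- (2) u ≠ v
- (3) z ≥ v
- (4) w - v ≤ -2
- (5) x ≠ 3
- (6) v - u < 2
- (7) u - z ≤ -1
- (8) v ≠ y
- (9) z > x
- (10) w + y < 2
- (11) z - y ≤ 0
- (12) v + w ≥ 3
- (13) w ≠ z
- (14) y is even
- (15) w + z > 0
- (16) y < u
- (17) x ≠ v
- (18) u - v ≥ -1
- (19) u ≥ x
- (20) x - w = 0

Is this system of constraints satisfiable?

Unsatisfiable

Constraints 1, 4, 7, 11, and 18 give w − y ≥ -1, y − z ≥ 0, z − u ≥ 1, u − v ≥ -1, v − w ≥ 2.
Adding all 5 inequalities: the left sides telescope to 0, and the right sides sum to (-1) + 0 + 1 + (-1) + 2 = 1. So 0 ≥ 1, which is false.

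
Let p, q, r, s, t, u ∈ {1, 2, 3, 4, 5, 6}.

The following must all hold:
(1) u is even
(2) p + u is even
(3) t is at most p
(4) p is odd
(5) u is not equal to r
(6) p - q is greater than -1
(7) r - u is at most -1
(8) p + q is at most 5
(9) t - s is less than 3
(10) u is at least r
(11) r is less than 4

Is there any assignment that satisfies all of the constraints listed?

Unsatisfiable

Constraint 4 makes p odd and constraint 1 makes u even, so p + u must be odd. Constraint 2 says p + u is even — contradiction.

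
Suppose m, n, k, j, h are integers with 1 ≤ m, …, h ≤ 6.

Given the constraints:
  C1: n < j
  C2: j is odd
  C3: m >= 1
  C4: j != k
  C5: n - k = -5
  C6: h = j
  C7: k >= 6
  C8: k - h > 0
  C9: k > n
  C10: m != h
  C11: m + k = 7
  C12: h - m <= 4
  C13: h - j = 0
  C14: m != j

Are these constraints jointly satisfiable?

One satisfying assignment is m = 1, n = 1, k = 6, j = 5, h = 5.
For the less obvious constraints — constraint 5: n - k = -5; constraint 8: k - h = 1 — and the others hold by inspection.

Satisfiable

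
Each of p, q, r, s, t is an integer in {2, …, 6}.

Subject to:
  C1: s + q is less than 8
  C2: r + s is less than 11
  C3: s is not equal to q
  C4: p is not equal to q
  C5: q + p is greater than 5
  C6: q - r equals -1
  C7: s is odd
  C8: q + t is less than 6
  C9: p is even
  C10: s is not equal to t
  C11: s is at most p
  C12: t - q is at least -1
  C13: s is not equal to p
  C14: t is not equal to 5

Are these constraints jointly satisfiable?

The assignment p = 6, q = 2, r = 3, s = 5, t = 2 works:
  constraint 1 holds since s + q = 7.
  constraint 2 holds since r + s = 8.
The rest check out directly.

Satisfiable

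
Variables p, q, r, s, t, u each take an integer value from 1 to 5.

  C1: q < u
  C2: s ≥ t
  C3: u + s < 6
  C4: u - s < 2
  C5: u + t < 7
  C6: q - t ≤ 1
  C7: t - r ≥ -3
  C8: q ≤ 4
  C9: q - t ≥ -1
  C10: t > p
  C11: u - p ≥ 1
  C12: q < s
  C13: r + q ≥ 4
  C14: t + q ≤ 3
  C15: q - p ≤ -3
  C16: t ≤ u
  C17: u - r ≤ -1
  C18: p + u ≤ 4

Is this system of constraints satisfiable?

Unsatisfiable

Constraints 7, 9, 11, 15, and 17 give q − t ≥ -1, t − r ≥ -3, r − u ≥ 1, u − p ≥ 1, p − q ≥ 3.
Adding all 5 inequalities: the left sides telescope to 0, and the right sides sum to (-1) + (-3) + 1 + 1 + 3 = 1. So 0 ≥ 1, which is false.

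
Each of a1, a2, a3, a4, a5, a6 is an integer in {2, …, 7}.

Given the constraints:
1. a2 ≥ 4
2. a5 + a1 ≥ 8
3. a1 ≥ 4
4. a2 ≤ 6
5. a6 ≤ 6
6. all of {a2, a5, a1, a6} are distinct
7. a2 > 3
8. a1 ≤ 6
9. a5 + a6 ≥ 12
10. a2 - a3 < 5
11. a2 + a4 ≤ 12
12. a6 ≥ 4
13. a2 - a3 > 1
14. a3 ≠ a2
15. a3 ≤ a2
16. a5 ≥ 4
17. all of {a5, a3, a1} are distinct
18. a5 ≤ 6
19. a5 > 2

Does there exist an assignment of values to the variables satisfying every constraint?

Constraints 1, 3, 4, 5, 8, 12, 16, and 18 confine each of a2, a5, a1, a6 to the 3 values {4, …, 6}.
Constraint 6 requires all 4 of them to be distinct, but only 3 values are available — impossible by the pigeonhole principle.

Unsatisfiable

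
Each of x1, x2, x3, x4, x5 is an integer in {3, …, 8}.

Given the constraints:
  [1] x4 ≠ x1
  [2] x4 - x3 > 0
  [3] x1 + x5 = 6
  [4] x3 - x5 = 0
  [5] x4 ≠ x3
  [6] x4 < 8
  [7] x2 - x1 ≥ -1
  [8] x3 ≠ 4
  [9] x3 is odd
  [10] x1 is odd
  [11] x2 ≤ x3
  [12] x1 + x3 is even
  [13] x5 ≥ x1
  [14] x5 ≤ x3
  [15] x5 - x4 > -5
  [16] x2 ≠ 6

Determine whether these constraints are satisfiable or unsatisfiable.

Try x1 = 3, x2 = 3, x3 = 3, x4 = 6, x5 = 3.
Check constraint 2: x4 - x3 = 3; constraint 3: x1 + x5 = 6; constraint 4: x3 - x5 = 0. The remaining constraints are straightforward to verify.

Satisfiable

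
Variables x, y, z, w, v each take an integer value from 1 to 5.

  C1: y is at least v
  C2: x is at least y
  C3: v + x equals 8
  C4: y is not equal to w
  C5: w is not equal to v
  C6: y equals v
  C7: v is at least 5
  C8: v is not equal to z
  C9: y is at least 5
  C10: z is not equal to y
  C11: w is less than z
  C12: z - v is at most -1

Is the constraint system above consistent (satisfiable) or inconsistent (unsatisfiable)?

Unsatisfiable

From constraint 7: v ≥ 5. From constraints 2 and 9: x ≥ y ≥ 5. Hence v + x ≥ 10. But constraint 3 requires v + x = 8, and 8 < 10. Contradiction.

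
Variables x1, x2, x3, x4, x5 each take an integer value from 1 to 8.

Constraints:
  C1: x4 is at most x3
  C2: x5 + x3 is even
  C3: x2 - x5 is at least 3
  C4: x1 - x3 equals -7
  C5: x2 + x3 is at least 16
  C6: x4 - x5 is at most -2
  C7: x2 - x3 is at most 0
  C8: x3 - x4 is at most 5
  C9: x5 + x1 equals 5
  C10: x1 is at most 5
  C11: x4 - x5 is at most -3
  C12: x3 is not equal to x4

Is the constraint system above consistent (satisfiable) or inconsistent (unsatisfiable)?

Constraints 3, 7, 8, and 11 give x3 − x2 ≥ 0, x2 − x5 ≥ 3, x5 − x4 ≥ 3, x4 − x3 ≥ -5.
Adding all 4 inequalities: the left sides telescope to 0, and the right sides sum to 0 + 3 + 3 + (-5) = 1. So 0 ≥ 1, which is false.

Unsatisfiable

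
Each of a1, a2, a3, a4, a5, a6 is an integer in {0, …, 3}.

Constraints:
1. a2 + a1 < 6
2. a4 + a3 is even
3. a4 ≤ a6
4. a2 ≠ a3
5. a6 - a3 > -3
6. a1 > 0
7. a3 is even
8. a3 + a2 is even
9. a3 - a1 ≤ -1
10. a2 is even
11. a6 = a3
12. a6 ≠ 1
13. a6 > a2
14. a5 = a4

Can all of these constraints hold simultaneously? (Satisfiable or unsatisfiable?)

Satisfiable

The assignment a1 = 3, a2 = 0, a3 = 2, a4 = 2, a5 = 2, a6 = 2 works:
  constraint 1 holds since a2 + a1 = 3.
  constraint 5 holds since a6 - a3 = 0.
  constraint 9 holds since a3 - a1 = -1.
The rest check out directly.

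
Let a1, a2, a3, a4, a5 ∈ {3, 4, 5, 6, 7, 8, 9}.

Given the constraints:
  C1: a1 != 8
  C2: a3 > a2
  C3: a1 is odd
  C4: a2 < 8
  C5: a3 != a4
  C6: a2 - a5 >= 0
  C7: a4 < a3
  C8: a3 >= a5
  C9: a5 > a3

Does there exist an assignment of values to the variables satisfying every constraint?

Constraints 2, 6, and 9 give a3 < a5, a5 ≤ a2, a2 < a3. Chaining: a3 < a5 ≤ a2 < a3, which forces a3 < a3 — impossible.

Unsatisfiable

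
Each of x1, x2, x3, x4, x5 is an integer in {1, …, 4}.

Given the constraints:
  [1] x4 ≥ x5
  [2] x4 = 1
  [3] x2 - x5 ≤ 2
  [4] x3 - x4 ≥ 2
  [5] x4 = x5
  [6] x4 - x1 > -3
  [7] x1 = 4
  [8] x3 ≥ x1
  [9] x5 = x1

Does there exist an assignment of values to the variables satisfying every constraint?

Unsatisfiable

Constraint 2 fixes x4 = 1 and constraint 7 fixes x1 = 4. Constraints 5 and 9 give x4 = x5 = x1, so x4 = x1. But 1 ≠ 4 — contradiction.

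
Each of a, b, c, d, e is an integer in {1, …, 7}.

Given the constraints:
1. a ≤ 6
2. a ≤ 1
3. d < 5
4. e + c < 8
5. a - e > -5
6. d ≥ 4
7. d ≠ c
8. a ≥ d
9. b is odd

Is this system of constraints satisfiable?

From constraint 6: d ≥ 4. From constraints 2 and 8: d ≤ a and a ≤ 1, so d ≤ 1. But 1 < 4, so no value of d works.

Unsatisfiable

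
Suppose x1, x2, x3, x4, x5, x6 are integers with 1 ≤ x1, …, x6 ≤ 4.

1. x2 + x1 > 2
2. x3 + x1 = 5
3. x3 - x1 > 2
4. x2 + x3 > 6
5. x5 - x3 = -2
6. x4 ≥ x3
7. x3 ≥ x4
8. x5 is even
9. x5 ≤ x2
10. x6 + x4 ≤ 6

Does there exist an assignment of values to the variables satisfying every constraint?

Take x1 = 1, x2 = 4, x3 = 4, x4 = 4, x5 = 2, x6 = 1. Then constraint 1: x2 + x1 = 5; constraint 2: x3 + x1 = 5; constraint 3: x3 - x1 = 3, and every other listed constraint is also met.

Satisfiable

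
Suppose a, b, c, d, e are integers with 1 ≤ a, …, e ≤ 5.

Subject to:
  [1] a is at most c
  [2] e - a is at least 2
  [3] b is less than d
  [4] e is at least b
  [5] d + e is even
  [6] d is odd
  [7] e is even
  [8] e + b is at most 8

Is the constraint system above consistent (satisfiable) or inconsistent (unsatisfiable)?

Unsatisfiable

Constraint 6 makes d odd and constraint 7 makes e even, so d + e must be odd. Constraint 5 says d + e is even — contradiction.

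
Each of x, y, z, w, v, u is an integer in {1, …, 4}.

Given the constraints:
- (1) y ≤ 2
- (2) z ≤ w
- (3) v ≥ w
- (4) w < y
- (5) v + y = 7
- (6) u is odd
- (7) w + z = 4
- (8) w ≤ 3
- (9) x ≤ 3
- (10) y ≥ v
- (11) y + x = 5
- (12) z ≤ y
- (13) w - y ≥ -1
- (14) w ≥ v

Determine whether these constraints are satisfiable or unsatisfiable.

Unsatisfiable

From constraints 8 and 14: v ≤ w ≤ 3. From constraint 1: y ≤ 2. Hence v + y ≤ 5. But constraint 5 requires v + y = 7, and 7 > 5. Contradiction.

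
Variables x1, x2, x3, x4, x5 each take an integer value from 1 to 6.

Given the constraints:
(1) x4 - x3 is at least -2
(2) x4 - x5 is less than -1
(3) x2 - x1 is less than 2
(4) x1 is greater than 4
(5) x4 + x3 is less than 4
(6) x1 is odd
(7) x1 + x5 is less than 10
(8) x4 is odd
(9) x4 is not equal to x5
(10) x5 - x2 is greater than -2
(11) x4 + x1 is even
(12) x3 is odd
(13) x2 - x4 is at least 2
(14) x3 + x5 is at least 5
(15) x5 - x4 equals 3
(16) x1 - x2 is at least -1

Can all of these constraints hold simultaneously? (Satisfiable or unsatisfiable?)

Setting (x1, x2, x3, x4, x5) = (5, 5, 1, 1, 4) satisfies everything: constraint 1: x4 - x3 = 0; constraint 2: x4 - x5 = -3, and the others follow.

Satisfiable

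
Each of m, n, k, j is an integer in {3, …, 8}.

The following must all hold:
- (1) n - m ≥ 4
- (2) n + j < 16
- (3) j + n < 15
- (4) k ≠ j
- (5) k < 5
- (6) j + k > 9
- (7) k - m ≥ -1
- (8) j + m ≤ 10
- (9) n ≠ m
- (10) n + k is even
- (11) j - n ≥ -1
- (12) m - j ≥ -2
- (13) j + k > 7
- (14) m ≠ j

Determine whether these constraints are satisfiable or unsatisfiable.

Constraints 1, 11, and 12 give m − j ≥ -2, j − n ≥ -1, n − m ≥ 4.
Adding all 3 inequalities: the left sides telescope to 0, and the right sides sum to (-2) + (-1) + 4 = 1. So 0 ≥ 1, which is false.

Unsatisfiable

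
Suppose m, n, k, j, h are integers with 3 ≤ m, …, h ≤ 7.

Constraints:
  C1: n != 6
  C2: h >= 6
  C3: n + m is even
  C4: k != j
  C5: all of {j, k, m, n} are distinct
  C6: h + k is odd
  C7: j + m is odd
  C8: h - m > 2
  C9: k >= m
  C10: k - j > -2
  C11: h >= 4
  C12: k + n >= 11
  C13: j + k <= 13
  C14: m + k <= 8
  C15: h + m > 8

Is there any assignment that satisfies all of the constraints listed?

Satisfiable

Try m = 3, n = 7, k = 5, j = 6, h = 6.
Check constraint 8: h - m = 3; constraint 10: k - j = -1; constraint 12: k + n = 12. The remaining constraints are straightforward to verify.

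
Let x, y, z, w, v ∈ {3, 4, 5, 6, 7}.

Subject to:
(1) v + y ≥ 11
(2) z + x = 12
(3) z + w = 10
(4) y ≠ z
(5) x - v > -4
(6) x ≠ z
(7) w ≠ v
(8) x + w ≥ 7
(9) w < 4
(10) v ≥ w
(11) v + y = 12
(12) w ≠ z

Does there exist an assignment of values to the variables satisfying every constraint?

Satisfiable

Take x = 5, y = 5, z = 7, w = 3, v = 7. Then constraint 1: v + y = 12; constraint 2: z + x = 12; constraint 3: z + w = 10, and every other listed constraint is also met.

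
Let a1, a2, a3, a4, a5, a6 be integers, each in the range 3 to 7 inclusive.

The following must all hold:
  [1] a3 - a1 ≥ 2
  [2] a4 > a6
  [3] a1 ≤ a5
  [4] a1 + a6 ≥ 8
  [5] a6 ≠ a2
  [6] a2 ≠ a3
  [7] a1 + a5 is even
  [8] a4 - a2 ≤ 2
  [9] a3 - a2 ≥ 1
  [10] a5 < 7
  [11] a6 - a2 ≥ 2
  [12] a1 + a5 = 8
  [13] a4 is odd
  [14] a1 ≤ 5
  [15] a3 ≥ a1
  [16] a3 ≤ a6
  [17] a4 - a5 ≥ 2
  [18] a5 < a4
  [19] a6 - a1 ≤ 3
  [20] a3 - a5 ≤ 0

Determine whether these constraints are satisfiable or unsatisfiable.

Constraints 1, 8, 11, 17, 19, and 20 give a6 − a2 ≥ 2, a2 − a4 ≥ -2, a4 − a5 ≥ 2, a5 − a3 ≥ 0, a3 − a1 ≥ 2, a1 − a6 ≥ -3.
Adding all 6 inequalities: the left sides telescope to 0, and the right sides sum to 2 + (-2) + 2 + 0 + 2 + (-3) = 1. So 0 ≥ 1, which is false.

Unsatisfiable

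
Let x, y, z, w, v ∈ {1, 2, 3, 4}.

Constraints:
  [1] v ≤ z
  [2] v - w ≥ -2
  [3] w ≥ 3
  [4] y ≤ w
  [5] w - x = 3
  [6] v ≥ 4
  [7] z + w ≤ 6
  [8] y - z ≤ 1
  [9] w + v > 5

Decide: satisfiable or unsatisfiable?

From constraints 1 and 6: z ≥ v ≥ 4. From constraint 3: w ≥ 3. Hence z + w ≥ 7. But constraint 7 requires z + w ≤ 6, and 6 < 7. Contradiction.

Unsatisfiable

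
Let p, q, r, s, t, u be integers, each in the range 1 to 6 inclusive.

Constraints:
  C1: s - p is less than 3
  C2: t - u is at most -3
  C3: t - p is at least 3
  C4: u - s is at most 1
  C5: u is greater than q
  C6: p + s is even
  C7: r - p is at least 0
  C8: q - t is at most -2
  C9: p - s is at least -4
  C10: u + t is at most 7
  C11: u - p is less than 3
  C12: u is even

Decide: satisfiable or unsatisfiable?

Unsatisfiable

Constraints 2, 3, 4, and 9 give t − p ≥ 3, p − s ≥ -4, s − u ≥ -1, u − t ≥ 3.
Adding all 4 inequalities: the left sides telescope to 0, and the right sides sum to 3 + (-4) + (-1) + 3 = 1. So 0 ≥ 1, which is false.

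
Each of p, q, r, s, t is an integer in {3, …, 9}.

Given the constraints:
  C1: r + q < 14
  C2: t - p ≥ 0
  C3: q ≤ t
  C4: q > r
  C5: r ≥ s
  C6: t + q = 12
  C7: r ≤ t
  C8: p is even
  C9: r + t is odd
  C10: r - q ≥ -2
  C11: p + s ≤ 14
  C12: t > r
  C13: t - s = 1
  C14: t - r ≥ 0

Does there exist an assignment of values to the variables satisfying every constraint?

Satisfiable

Try p = 6, q = 6, r = 5, s = 5, t = 6.
Check constraint 1: r + q = 11; constraint 2: t - p = 0. The remaining constraints are straightforward to verify.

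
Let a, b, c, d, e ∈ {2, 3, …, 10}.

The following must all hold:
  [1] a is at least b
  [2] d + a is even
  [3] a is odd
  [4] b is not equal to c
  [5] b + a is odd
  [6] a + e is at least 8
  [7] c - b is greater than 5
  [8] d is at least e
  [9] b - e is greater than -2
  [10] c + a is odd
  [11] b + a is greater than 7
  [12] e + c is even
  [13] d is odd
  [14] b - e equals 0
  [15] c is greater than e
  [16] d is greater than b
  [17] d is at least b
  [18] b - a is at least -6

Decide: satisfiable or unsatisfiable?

Satisfiable

Try a = 7, b = 2, c = 8, d = 7, e = 2.
Check constraint 6: a + e = 9; constraint 7: c - b = 6; constraint 9: b - e = 0. The remaining constraints are straightforward to verify.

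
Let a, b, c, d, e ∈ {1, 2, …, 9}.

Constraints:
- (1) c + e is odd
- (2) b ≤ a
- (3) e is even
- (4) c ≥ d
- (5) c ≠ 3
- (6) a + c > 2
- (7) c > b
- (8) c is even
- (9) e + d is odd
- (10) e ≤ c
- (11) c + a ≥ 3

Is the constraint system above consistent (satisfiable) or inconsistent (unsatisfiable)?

Constraint 8 makes c even and constraint 3 makes e even, so c + e must be even. Constraint 1 says c + e is odd — contradiction.

Unsatisfiable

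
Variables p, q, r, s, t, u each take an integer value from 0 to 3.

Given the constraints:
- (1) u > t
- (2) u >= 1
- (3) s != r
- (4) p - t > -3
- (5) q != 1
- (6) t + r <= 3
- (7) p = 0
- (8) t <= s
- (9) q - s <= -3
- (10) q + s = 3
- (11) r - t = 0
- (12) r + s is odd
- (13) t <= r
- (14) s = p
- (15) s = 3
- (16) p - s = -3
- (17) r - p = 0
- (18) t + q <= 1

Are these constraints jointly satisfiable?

Constraint 15 fixes s = 3 and constraint 7 fixes p = 0, but constraint 14 requires s = p. Since 3 ≠ 0, contradiction.

Unsatisfiable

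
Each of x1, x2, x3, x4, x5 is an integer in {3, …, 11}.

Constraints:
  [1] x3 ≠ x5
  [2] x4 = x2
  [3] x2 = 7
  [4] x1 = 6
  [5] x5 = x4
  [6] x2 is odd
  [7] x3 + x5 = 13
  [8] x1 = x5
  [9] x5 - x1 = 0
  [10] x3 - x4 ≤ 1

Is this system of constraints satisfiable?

Unsatisfiable

Constraint 4 fixes x1 = 6 and constraint 3 fixes x2 = 7. Constraints 2, 5, and 8 give x1 = x5 = x4 = x2, so x1 = x2. But 6 ≠ 7 — contradiction.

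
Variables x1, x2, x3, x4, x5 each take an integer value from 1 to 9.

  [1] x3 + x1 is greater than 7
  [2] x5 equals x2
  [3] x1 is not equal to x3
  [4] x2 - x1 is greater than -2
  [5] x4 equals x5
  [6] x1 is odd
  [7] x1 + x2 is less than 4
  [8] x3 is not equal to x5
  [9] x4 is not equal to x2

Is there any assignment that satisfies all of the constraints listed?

From constraints 2 and 5, x4 = x5 = x2, so x4 = x2. But constraint 9 says x4 ≠ x2. Contradiction.

Unsatisfiable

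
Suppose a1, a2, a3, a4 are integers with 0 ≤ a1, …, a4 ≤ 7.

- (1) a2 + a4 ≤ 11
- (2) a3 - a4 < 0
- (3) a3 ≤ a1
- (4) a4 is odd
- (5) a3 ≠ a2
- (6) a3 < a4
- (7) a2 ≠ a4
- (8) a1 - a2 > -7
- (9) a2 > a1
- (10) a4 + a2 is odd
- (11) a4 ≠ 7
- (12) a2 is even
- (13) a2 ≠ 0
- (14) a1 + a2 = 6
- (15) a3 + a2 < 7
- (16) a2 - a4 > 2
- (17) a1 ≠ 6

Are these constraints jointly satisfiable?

Satisfiable

One satisfying assignment is a1 = 0, a2 = 6, a3 = 0, a4 = 3.
For the less obvious constraints — constraint 1: a2 + a4 = 9; constraint 2: a3 - a4 = -3 — and the others hold by inspection.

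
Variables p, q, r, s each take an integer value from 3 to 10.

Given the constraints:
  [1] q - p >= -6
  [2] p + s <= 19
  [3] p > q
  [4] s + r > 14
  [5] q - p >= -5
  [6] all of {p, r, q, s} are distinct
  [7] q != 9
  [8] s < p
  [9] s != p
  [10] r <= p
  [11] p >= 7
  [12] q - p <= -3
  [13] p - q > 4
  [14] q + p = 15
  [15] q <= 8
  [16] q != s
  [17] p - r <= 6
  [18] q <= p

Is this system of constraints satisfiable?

Satisfiable

Try p = 10, q = 5, r = 7, s = 8.
Check constraint 1: q - p = -5; constraint 2: p + s = 18. The remaining constraints are straightforward to verify.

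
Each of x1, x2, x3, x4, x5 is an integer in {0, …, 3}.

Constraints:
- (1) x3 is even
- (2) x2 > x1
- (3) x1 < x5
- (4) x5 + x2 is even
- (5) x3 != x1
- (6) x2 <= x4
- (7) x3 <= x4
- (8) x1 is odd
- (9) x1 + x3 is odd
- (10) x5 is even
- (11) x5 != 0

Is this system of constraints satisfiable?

Setting (x1, x2, x3, x4, x5) = (1, 2, 2, 2, 2) satisfies everything: constraint 1: x3 = 2 is even; constraint 4: x5 + x2 = 4 is even, and the others follow.

Satisfiable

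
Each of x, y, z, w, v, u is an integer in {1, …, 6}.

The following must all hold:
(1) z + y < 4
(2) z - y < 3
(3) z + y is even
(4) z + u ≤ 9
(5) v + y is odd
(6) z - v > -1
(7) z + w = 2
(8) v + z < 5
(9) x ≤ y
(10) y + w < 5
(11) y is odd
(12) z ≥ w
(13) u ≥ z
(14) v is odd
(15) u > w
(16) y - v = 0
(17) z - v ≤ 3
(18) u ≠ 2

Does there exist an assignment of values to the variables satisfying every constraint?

Constraint 14 makes v odd and constraint 11 makes y odd, so v + y must be even. Constraint 5 says v + y is odd — contradiction.

Unsatisfiable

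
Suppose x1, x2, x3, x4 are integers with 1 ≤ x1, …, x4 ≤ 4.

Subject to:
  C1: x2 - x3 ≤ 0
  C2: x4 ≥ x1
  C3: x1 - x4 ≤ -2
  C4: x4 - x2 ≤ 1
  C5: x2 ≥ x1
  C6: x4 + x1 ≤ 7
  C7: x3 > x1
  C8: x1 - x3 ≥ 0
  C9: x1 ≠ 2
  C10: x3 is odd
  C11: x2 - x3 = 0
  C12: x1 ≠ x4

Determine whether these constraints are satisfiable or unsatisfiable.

Unsatisfiable

Constraints 1, 3, 4, and 8 give x3 − x2 ≥ 0, x2 − x4 ≥ -1, x4 − x1 ≥ 2, x1 − x3 ≥ 0.
Adding all 4 inequalities: the left sides telescope to 0, and the right sides sum to 0 + (-1) + 2 + 0 = 1. So 0 ≥ 1, which is false.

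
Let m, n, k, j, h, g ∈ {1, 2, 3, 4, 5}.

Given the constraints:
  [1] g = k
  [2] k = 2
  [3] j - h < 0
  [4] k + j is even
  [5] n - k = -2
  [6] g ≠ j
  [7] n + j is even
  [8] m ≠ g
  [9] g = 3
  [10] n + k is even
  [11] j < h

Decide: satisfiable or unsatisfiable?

Constraint 9 fixes g = 3 and constraint 2 fixes k = 2, but constraint 1 requires g = k. Since 3 ≠ 2, contradiction.

Unsatisfiable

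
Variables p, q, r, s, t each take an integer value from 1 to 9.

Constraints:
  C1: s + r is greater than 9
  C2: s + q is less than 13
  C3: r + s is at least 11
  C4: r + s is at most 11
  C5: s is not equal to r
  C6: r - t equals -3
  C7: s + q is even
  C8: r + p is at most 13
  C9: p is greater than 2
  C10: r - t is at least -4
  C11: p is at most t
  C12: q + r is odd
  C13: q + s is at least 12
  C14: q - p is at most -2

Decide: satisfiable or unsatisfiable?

The assignment p = 8, q = 6, r = 5, s = 6, t = 8 works:
  constraint 1 holds since s + r = 11.
  constraint 2 holds since s + q = 12.
  constraint 3 holds since r + s = 11.
The rest check out directly.

Satisfiable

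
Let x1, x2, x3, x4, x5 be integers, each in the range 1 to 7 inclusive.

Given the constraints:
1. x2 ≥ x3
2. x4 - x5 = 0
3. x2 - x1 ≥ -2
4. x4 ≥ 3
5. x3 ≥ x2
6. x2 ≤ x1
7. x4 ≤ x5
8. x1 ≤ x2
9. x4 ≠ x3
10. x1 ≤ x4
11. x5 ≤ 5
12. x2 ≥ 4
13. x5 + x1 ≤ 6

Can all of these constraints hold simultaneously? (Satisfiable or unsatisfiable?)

From constraints 4 and 7: x5 ≥ x4 ≥ 3. From constraints 6 and 12: x1 ≥ x2 ≥ 4. Hence x5 + x1 ≥ 7. But constraint 13 requires x5 + x1 ≤ 6, and 6 < 7. Contradiction.

Unsatisfiable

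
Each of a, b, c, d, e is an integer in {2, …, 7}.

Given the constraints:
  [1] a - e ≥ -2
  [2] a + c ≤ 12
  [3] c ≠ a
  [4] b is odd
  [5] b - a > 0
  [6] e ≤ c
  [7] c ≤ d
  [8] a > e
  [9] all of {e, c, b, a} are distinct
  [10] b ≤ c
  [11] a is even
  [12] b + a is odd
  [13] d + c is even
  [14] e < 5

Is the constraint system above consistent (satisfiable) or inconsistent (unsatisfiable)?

One satisfying assignment is a = 4, b = 5, c = 6, d = 6, e = 3.
For the less obvious constraints — constraint 1: a - e = 1; constraint 2: a + c = 10 — and the others hold by inspection.

Satisfiable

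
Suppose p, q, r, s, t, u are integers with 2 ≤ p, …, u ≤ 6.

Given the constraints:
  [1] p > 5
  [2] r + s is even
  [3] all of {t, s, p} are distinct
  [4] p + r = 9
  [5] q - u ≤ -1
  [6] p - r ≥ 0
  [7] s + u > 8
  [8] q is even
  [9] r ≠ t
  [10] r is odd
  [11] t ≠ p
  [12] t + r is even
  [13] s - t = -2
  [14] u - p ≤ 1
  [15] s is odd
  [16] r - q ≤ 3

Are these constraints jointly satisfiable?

Satisfiable

One satisfying assignment is p = 6, q = 2, r = 3, s = 3, t = 5, u = 6.
For the less obvious constraints — constraint 4: p + r = 9; constraint 5: q - u = -4 — and the others hold by inspection.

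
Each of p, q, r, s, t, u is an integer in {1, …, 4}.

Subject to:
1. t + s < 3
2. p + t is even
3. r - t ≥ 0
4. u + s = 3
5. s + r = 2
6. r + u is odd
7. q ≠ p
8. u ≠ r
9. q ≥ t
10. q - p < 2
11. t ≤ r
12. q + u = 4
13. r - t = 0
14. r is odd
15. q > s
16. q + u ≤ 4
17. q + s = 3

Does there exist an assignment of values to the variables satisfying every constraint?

Satisfiable

Try p = 1, q = 2, r = 1, s = 1, t = 1, u = 2.
Check constraint 1: t + s = 2; constraint 3: r - t = 0; constraint 4: u + s = 3. The remaining constraints are straightforward to verify.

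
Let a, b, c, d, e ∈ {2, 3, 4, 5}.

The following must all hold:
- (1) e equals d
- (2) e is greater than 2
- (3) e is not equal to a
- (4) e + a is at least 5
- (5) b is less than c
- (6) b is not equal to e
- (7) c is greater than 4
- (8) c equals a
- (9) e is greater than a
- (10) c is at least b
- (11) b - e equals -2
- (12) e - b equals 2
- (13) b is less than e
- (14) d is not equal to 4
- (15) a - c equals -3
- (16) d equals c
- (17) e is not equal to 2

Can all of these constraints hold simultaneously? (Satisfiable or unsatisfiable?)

From constraints 1, 8, and 16, e = d = c = a, so e = a. But constraint 3 says e ≠ a. Contradiction.

Unsatisfiable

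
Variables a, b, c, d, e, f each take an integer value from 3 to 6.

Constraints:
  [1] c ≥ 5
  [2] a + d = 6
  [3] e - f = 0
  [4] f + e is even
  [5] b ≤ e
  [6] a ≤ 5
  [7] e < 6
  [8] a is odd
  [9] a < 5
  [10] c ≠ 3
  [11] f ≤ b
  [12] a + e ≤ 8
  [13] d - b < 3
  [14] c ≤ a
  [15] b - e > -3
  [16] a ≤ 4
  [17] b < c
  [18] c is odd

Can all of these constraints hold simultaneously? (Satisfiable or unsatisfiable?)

From constraints 1 and 14: a ≥ c and c ≥ 5, so a ≥ 5. From constraint 16: a ≤ 4. But 4 < 5, so no value of a works.

Unsatisfiable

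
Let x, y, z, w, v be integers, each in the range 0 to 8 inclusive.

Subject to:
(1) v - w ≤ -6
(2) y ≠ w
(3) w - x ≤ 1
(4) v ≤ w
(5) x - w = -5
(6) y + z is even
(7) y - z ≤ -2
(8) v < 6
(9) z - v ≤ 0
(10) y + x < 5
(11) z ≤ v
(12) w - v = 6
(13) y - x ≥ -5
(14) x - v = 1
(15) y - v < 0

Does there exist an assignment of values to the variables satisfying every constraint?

Unsatisfiable

Constraints 1, 3, 7, 9, and 13 give y − x ≥ -5, x − w ≥ -1, w − v ≥ 6, v − z ≥ 0, z − y ≥ 2.
Adding all 5 inequalities: the left sides telescope to 0, and the right sides sum to (-5) + (-1) + 6 + 0 + 2 = 2. So 0 ≥ 2, which is false.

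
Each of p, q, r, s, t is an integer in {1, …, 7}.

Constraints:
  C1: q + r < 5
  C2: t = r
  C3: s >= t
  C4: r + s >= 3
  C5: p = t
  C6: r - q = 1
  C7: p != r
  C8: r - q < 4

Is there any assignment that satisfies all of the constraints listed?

From constraints 2 and 5, p = t = r, so p = r. But constraint 7 says p ≠ r. Contradiction.

Unsatisfiable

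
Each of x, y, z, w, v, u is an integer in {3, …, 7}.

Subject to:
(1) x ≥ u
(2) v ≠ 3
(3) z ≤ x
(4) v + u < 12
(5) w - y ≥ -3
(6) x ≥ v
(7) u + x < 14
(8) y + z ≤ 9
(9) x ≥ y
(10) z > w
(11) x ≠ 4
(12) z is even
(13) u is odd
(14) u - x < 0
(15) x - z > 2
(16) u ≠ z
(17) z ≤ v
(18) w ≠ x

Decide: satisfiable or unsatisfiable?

Satisfiable

Try x = 7, y = 4, z = 4, w = 3, v = 5, u = 5.
Check constraint 4: v + u = 10; constraint 5: w - y = -1; constraint 7: u + x = 12. The remaining constraints are straightforward to verify.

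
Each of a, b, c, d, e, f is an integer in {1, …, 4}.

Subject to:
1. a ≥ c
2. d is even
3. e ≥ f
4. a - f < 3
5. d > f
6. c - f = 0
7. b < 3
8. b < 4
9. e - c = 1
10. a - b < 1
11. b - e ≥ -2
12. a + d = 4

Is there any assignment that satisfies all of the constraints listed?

Try a = 2, b = 2, c = 1, d = 2, e = 2, f = 1.
Check constraint 4: a - f = 1; constraint 6: c - f = 0; constraint 9: e - c = 1. The remaining constraints are straightforward to verify.

Satisfiable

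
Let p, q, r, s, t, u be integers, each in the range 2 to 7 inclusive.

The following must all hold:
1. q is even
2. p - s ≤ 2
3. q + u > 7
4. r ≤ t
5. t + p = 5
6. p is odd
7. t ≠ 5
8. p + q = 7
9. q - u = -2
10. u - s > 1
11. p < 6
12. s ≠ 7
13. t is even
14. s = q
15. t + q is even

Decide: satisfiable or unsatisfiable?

Satisfiable

One satisfying assignment is p = 3, q = 4, r = 2, s = 4, t = 2, u = 6.
For the less obvious constraints — constraint 2: p - s = -1; constraint 3: q + u = 10; constraint 5: t + p = 5 — and the others hold by inspection.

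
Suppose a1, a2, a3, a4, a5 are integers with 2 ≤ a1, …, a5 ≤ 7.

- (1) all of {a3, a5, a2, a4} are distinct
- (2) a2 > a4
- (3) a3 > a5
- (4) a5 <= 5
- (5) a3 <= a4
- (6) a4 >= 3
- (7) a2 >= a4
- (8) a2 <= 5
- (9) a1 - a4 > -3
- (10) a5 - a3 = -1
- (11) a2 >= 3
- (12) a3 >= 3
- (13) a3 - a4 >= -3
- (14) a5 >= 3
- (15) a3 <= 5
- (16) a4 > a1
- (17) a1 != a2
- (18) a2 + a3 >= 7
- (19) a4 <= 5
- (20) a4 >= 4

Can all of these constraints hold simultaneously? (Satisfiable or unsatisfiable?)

Constraints 4, 6, 8, 11, 12, 14, 15, and 19 confine each of a3, a5, a2, a4 to the 3 values {3, …, 5}.
Constraint 1 requires all 4 of them to be distinct, but only 3 values are available — impossible by the pigeonhole principle.

Unsatisfiable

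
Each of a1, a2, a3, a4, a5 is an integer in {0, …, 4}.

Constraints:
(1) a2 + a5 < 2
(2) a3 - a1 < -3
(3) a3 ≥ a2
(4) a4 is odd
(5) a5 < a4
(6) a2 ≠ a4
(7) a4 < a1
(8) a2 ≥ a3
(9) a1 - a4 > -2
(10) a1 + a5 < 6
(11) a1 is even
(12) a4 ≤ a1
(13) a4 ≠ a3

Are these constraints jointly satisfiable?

One satisfying assignment is a1 = 4, a2 = 0, a3 = 0, a4 = 3, a5 = 1.
For the less obvious constraints — constraint 1: a2 + a5 = 1; constraint 2: a3 - a1 = -4 — and the others hold by inspection.

Satisfiable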